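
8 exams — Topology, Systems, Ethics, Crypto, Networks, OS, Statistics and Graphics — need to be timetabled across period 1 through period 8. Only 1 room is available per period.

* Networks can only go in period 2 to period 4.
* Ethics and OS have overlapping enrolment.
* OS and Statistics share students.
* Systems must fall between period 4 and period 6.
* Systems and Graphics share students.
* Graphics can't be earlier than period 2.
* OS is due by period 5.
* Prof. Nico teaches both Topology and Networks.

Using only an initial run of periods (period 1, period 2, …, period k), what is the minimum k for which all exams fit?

8

With at most 1 per period and 8 exams, at least 8 periods are needed.
Systems can't be placed before period 4, so the schedule must run through at least period 4.
8 works (last occupied period: period 8): for example Systems -> period 4; Graphics -> period 3; Networks -> period 2; Ethics -> period 6; Topology -> period 5; OS -> period 1; Crypto -> period 7; Statistics -> period 8.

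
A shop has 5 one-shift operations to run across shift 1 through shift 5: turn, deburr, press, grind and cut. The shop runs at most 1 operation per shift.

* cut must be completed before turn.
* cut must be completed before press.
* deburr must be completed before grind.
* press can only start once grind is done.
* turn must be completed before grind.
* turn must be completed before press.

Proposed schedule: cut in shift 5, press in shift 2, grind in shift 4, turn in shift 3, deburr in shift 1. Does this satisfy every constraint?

cut must be completed before press — violated.
press can only start once grind is done — violated.
deburr must be completed before grind — holds.
The shop runs at most 1 operation per shift — holds.
turn must be completed before grind — holds.
cut must be completed before turn — violated.
turn must be completed before press — violated.

No. cut must be completed before press is not satisfied.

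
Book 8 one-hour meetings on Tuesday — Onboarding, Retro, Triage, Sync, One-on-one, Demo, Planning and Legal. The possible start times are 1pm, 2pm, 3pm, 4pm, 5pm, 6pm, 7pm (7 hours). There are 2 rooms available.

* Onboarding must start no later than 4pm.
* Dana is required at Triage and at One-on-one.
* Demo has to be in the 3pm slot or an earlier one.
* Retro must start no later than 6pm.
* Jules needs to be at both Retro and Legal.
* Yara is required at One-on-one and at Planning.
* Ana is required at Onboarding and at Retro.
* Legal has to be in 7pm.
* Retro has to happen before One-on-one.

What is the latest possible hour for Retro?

6pm

Retro's own window allows nothing later than 6pm.
Retro at 6pm is achievable: One-on-one -> 7pm; Legal -> 7pm; Planning -> 3pm; Sync -> 2pm; Retro -> 6pm; Onboarding -> 1pm; Demo -> 1pm; Triage -> 2pm.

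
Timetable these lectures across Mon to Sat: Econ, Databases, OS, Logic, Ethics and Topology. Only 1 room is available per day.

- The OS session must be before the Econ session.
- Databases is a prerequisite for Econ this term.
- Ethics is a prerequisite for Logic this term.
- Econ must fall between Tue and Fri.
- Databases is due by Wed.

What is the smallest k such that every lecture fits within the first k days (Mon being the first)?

6

The precedence chain requires at least 2 distinct days.
With at most 1 per day and 6 lectures, at least 6 days are needed.
6 works (last occupied day: Sat): for example Topology -> Sat; Ethics -> Thu; Econ -> Wed; Databases -> Mon; OS -> Tue; Logic -> Fri.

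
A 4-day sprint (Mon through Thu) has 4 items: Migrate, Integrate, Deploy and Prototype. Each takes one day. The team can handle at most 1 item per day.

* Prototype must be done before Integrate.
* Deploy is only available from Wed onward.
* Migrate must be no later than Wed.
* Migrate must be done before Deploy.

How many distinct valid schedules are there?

Splitting on Migrate: it can be Mon (2), Tue (2), Wed (1). Listing each branch's schedules as (Integrate, Deploy, Prototype):
Migrate=Mon: (Wed,Thu,Tue) (Thu,Wed,Tue) — 2.
Migrate=Tue: (Wed,Thu,Mon) (Thu,Wed,Mon) — 2.
Migrate=Wed: (Tue,Thu,Mon) — 1.
Summing: 2 + 2 + 1 = 5.

5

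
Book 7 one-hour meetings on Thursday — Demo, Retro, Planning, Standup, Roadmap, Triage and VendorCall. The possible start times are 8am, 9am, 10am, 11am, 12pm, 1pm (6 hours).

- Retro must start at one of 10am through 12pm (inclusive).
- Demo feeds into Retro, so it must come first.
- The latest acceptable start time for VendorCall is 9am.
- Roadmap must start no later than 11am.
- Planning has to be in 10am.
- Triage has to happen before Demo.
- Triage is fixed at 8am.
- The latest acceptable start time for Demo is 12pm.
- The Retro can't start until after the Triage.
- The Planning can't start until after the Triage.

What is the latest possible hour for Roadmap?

Roadmap's own window allows nothing later than 11am.
Roadmap at 11am is achievable: VendorCall=8am, Demo=9am, Roadmap=11am, Planning=10am, Standup=8am, Retro=10am, Triage=8am.

11am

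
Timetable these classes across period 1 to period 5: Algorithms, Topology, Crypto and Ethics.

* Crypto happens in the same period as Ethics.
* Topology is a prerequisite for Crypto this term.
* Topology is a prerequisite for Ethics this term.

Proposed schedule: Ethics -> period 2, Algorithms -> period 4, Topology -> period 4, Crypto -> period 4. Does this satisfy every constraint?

Crypto happens in the same period as Ethics — violated.
Topology is a prerequisite for Ethics this term — violated.
Topology is a prerequisite for Crypto this term — violated.

Invalid. Topology is a prerequisite for Ethics this term.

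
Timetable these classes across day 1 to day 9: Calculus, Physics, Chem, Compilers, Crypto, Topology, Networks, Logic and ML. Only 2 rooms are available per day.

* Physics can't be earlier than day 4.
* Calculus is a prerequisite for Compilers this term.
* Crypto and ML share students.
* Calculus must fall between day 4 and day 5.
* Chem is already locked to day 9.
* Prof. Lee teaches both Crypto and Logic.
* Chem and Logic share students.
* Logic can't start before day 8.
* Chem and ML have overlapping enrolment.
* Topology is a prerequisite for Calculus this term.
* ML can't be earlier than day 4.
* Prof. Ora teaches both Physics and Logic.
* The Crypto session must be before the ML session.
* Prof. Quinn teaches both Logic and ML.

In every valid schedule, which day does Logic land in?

Logic's window is day 8–day 9.
Chem is fixed at day 9, and Logic can't share a day with Chem.
So Logic must be day 8.

day 8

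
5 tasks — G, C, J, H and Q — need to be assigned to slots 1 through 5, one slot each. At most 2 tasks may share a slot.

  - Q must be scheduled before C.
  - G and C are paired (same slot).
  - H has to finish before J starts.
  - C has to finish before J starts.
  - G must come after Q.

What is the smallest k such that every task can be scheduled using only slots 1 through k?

3 slots

The precedence chain requires at least 3 distinct slots.
With at most 2 per slot and 5 tasks, at least 3 slots are needed.
3 works (last occupied slot: 3): for example H -> 1, G -> 2, J -> 3, C -> 2, Q -> 1.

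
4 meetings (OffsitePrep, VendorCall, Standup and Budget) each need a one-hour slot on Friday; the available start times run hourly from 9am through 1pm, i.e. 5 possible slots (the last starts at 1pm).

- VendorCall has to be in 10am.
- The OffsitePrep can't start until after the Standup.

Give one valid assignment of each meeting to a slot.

VendorCall in 10am; OffsitePrep in 10am; Budget in 9am; Standup in 9am

Checking: Standup(9am) before OffsitePrep(10am); VendorCall=10am in [10am,10am].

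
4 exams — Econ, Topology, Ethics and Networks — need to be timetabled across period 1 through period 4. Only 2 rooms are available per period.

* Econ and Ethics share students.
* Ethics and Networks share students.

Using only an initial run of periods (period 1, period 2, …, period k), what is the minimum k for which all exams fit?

2 periods

With at most 2 per period and 4 exams, at least 2 periods are needed.
2 works (last occupied period: period 2): for example Econ=period 1; Networks=period 1; Ethics=period 2; Topology=period 2.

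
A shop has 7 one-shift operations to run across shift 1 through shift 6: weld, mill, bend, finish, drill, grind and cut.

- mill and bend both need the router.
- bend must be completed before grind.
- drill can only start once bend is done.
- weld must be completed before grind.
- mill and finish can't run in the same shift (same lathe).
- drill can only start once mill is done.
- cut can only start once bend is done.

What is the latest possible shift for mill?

shift 5

Downstream work caps mill at shift 5.
mill at shift 5 is achievable: weld in shift 1; cut in shift 2; drill in shift 6; finish in shift 1; bend in shift 1; grind in shift 2; mill in shift 5.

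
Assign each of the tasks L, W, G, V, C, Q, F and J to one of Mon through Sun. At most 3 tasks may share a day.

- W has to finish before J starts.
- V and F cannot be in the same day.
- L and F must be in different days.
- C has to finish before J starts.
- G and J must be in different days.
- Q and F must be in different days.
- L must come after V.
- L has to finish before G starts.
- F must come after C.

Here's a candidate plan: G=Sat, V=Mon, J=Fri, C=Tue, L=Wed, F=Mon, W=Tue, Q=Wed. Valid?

L must come after V — holds.
C has to finish before J starts — holds.
At most 3 tasks may share a day — holds.
G and J must be in different days — holds.
L and F must be in different days — holds.
L has to finish before G starts — holds.
V and F cannot be in the same day — violated.
W has to finish before J starts — holds.
F must come after C — violated.
Q and F must be in different days — holds.

No. V and F cannot be in the same day is not satisfied.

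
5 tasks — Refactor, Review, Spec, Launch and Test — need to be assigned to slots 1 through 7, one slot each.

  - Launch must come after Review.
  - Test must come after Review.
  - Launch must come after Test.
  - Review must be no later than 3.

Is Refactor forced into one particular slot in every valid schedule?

No

Refactor can be 1 (e.g. Refactor in 1, Launch in 3, Test in 2, Review in 1, Spec in 1) or 2 (e.g. Test in 2, Review in 1, Refactor in 2, Spec in 1, Launch in 3).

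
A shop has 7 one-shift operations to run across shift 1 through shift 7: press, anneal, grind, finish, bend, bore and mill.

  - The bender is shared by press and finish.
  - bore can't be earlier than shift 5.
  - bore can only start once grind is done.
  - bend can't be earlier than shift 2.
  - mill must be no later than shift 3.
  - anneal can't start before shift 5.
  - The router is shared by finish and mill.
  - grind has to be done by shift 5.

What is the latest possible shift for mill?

shift 3

Mill's own window allows nothing later than shift 3.
mill at shift 3 is achievable: anneal in shift 5; press in shift 1; bore in shift 5; grind in shift 1; bend in shift 2; finish in shift 2; mill in shift 3.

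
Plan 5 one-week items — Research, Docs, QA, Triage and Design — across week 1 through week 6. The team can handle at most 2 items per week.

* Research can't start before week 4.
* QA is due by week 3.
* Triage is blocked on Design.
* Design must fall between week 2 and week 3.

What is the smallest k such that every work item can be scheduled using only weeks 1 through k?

4

The precedence chain requires at least 2 distinct weeks.
With at most 2 per week and 5 work items, at least 3 weeks are needed.
Research can't be placed before week 4, so the schedule must run through at least week 4.
4 works (last occupied week: week 4): for example QA in week 1; Docs in week 1; Design in week 2; Research in week 4; Triage in week 3.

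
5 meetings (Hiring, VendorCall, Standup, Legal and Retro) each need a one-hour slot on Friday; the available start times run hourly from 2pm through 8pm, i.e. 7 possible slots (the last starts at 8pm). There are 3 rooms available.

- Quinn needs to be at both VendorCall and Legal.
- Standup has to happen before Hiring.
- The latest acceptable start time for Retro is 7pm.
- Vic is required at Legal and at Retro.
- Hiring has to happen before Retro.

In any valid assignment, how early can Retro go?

4pm

Precedence pushes Retro to at least 4pm; Retro's own window allows nothing later than 7pm.
Retro at 4pm is achievable: Legal -> 3pm; Retro -> 4pm; Hiring -> 3pm; VendorCall -> 2pm; Standup -> 2pm.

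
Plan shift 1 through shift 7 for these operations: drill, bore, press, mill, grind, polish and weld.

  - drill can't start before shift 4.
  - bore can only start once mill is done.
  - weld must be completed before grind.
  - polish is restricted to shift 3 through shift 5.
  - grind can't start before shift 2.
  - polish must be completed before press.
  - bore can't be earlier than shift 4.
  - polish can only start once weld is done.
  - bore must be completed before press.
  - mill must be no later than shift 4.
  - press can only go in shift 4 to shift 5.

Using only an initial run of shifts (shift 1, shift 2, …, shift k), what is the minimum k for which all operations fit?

5

The precedence chain requires at least 3 distinct shifts.
Propagating the time windows through the other constraints, press can't land before shift 5, so the schedule must run through at least shift 5.
5 works (last occupied shift: shift 5): for example drill in shift 4; grind in shift 2; bore in shift 4; mill in shift 1; press in shift 5; weld in shift 1; polish in shift 3.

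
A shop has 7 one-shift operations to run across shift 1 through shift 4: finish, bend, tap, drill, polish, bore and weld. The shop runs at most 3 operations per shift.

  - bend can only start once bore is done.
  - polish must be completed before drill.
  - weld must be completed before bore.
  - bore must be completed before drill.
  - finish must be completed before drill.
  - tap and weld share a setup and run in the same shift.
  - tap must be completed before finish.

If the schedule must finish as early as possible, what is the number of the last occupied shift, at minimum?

The precedence chain requires at least 3 distinct shifts.
With at most 3 per shift and 7 operations, at least 3 shifts are needed.
3 works (last occupied shift: shift 3): for example finish in shift 2; bore in shift 2; bend in shift 3; drill in shift 3; polish in shift 1; weld in shift 1; tap in shift 1.

shift 3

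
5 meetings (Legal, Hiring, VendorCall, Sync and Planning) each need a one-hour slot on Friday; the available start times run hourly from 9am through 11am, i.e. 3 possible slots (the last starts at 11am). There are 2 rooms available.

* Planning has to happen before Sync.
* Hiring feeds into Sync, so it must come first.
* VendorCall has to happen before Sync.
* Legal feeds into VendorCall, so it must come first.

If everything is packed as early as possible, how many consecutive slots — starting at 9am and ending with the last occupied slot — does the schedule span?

The precedence chain requires at least 3 distinct slots.
With at most 2 per slot and 5 meetings, at least 3 slots are needed.
3 works (last occupied slot: 11am): for example Planning -> 10am, Legal -> 9am, VendorCall -> 10am, Sync -> 11am, Hiring -> 9am.

3 slots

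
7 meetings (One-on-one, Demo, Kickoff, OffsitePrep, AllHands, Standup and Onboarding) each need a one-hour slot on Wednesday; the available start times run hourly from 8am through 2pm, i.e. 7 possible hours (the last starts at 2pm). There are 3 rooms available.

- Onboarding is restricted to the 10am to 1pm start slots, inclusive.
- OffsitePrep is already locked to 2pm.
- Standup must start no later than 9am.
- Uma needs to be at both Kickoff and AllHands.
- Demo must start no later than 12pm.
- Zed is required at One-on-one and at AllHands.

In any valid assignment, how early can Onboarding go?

Onboarding is available from 10am; Onboarding's own window allows nothing later than 1pm.
Onboarding at 10am is achievable: Standup in 8am, AllHands in 10am, Onboarding in 10am, OffsitePrep in 2pm, One-on-one in 8am, Kickoff in 9am, Demo in 8am.

10am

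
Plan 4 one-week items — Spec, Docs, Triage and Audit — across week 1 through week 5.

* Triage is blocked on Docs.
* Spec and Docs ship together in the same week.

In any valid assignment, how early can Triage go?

week 2

Precedence pushes Triage to at least week 2.
Triage at week 2 is achievable: Docs in week 1, Audit in week 1, Triage in week 2, Spec in week 1.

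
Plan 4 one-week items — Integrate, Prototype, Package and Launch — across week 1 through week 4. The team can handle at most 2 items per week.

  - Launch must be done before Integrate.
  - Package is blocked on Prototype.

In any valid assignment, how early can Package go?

week 2

Precedence pushes Package to at least week 2.
Package at week 2 is achievable: Launch=week 1, Prototype=week 1, Integrate=week 2, Package=week 2.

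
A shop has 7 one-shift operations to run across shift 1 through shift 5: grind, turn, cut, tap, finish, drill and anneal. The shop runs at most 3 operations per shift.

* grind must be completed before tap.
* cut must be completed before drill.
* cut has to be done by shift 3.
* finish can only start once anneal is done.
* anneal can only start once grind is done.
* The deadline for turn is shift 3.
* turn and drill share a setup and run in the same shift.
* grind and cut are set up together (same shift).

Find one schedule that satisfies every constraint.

tap in shift 3, grind in shift 1, anneal in shift 2, cut in shift 1, turn in shift 2, finish in shift 3, drill in shift 2

Checking: cut(shift 1) before drill(shift 2); anneal(shift 2) before finish(shift 3); grind(shift 1) before tap(shift 3); grind(shift 1) before anneal(shift 2); turn = drill = shift 2; grind = cut = shift 1; cut=shift 1 in [shift 1,shift 3]; turn=shift 2 in [shift 1,shift 3]; max 3 per shift (cap 3).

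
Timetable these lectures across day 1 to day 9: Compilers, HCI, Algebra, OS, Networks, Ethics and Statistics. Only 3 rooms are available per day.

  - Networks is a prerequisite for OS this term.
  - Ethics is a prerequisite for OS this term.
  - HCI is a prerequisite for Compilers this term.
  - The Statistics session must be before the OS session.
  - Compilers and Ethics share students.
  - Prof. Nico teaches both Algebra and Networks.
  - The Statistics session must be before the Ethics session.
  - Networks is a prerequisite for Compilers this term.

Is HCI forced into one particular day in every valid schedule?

HCI can be day 1 (e.g. Algebra=day 2; OS=day 3; Compilers=day 3; Statistics=day 1; Networks=day 1; Ethics=day 2; HCI=day 1) or day 2 (e.g. Ethics in day 2; Networks in day 1; Algebra in day 2; HCI in day 2; OS in day 3; Statistics in day 1; Compilers in day 3).

No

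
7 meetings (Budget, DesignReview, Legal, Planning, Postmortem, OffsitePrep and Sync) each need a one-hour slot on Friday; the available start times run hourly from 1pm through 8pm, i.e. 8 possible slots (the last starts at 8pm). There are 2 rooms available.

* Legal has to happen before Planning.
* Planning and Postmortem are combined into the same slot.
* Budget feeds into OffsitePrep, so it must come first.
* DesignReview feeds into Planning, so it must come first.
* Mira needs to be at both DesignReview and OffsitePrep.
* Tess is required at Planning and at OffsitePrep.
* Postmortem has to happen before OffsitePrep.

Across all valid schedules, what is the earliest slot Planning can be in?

Precedence pushes Planning to at least 2pm; Planning must be in the same slot as Postmortem, which can't be after 7pm, so Planning is at most 7pm.
Planning at 2pm is achievable: Postmortem=2pm; DesignReview=1pm; Budget=3pm; Planning=2pm; OffsitePrep=4pm; Sync=3pm; Legal=1pm.

2pm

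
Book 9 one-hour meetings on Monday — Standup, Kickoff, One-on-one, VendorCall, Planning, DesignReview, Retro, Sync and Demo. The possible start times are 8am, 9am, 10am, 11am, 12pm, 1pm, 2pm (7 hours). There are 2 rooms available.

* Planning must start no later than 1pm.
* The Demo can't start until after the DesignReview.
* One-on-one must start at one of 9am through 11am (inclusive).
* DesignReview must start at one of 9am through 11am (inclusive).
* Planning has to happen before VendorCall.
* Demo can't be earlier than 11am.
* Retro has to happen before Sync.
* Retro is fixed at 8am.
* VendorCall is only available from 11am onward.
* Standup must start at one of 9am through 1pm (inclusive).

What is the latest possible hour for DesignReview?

11am

DesignReview is available from 9am; DesignReview's own window allows nothing later than 11am.
DesignReview at 11am is achievable: Sync -> 10am, Retro -> 8am, DesignReview -> 11am, Standup -> 9am, Kickoff -> 10am, Planning -> 8am, One-on-one -> 9am, Demo -> 12pm, VendorCall -> 11am.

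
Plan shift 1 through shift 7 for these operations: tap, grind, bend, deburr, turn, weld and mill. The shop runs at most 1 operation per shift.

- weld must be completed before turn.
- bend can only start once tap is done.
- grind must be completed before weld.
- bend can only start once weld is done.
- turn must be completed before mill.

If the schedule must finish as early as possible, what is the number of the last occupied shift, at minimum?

The precedence chain requires at least 4 distinct shifts.
With at most 1 per shift and 7 operations, at least 7 shifts are needed.
7 works (last occupied shift: shift 7): for example weld in shift 2; mill in shift 6; tap in shift 3; grind in shift 1; turn in shift 5; deburr in shift 7; bend in shift 4.

shift 7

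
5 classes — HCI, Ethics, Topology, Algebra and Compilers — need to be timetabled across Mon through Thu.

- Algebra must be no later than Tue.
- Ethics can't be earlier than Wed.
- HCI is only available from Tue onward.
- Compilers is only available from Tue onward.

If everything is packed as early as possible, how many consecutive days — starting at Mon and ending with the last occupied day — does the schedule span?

Ethics can't be placed before Wed — that is day 3 counting from Mon — so the schedule must run through at least 3 days.
3 works (last occupied day: Wed): for example Topology in Mon; Compilers in Tue; HCI in Tue; Ethics in Wed; Algebra in Mon.

3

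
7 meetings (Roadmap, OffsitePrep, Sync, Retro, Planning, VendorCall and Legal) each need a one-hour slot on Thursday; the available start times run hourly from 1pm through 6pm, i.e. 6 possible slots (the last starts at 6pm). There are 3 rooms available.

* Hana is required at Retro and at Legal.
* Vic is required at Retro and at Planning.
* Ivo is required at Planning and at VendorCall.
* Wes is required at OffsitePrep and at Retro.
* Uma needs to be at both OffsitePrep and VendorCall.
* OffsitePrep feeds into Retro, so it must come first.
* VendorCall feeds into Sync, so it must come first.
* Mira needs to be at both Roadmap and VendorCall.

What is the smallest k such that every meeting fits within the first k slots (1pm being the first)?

The precedence chain requires at least 2 distinct slots.
With at most 3 per slot and 7 meetings, at least 3 slots are needed.
3 works (last occupied slot: 3pm): for example Legal in 3pm, Planning in 1pm, VendorCall in 2pm, Retro in 2pm, OffsitePrep in 1pm, Roadmap in 1pm, Sync in 3pm.

3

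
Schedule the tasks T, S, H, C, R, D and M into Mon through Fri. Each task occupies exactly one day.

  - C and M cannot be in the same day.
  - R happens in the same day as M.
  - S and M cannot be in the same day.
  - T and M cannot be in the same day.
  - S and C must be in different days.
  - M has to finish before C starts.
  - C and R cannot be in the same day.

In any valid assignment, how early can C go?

Precedence pushes C to at least Tue.
C at Tue is achievable: D -> Mon; C -> Tue; H -> Mon; R -> Mon; S -> Wed; M -> Mon; T -> Tue.

Tue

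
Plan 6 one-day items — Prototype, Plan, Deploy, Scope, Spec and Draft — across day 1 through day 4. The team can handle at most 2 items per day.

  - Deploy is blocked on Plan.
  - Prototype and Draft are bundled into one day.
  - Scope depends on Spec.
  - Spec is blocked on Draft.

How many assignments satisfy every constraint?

12

Splitting on Prototype: it can be day 1 (9), day 2 (3). Listing each branch's schedules as (Plan, Deploy, Scope, Spec, Draft) by day number:
Prototype=day 1: (2,3,3,2,1) (2,3,4,2,1) (2,3,4,3,1) (2,4,3,2,1) (2,4,4,2,1) (2,4,4,3,1) (3,4,3,2,1) (3,4,4,2,1) (3,4,4,3,1) — 9.
Prototype=day 2: (1,3,4,3,2) (1,4,4,3,2) (3,4,4,3,2) — 3.
Summing: 9 + 3 = 12.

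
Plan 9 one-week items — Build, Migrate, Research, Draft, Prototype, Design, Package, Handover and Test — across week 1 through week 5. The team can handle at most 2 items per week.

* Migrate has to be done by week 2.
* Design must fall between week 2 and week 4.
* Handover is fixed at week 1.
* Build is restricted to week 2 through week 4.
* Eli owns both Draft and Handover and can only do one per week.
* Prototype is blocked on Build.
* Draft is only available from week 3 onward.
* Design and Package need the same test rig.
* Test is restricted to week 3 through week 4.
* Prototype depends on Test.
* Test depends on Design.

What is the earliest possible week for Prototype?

week 4

Precedence pushes Prototype to at least week 4.
Prototype at week 4 is achievable: Handover in week 1; Package in week 5; Build in week 2; Research in week 4; Prototype in week 4; Draft in week 3; Migrate in week 1; Design in week 2; Test in week 3.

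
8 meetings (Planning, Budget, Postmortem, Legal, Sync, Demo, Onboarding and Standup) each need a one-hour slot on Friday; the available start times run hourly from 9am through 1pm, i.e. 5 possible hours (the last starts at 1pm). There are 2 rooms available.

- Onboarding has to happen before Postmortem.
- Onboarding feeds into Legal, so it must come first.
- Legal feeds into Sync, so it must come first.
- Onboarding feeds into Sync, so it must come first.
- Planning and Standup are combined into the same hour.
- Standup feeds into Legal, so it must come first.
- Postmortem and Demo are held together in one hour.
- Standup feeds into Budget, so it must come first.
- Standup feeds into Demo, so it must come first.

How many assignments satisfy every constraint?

Splitting on Planning: it can be 9am (9), 10am (6). Listing each branch's schedules as (Budget, Postmortem, Legal, Sync, Demo, Onboarding, Standup):
Planning=9am: (10am,11am,12pm,1pm,11am,10am,9am) (10am,12pm,11am,1pm,12pm,10am,9am) (10am,1pm,11am,12pm,1pm,10am,9am) (11am,12pm,11am,1pm,12pm,10am,9am) (11am,1pm,11am,12pm,1pm,10am,9am) (12pm,11am,12pm,1pm,11am,10am,9am) (12pm,1pm,11am,12pm,1pm,10am,9am) (1pm,11am,12pm,1pm,11am,10am,9am) (1pm,12pm,11am,1pm,12pm,10am,9am) — 9.
Planning=10am: (11am,12pm,11am,1pm,12pm,9am,10am) (11am,1pm,11am,12pm,1pm,9am,10am) (12pm,11am,12pm,1pm,11am,9am,10am) (12pm,1pm,11am,12pm,1pm,9am,10am) (1pm,11am,12pm,1pm,11am,9am,10am) (1pm,12pm,11am,1pm,12pm,9am,10am) — 6.
Summing: 9 + 6 = 15.

15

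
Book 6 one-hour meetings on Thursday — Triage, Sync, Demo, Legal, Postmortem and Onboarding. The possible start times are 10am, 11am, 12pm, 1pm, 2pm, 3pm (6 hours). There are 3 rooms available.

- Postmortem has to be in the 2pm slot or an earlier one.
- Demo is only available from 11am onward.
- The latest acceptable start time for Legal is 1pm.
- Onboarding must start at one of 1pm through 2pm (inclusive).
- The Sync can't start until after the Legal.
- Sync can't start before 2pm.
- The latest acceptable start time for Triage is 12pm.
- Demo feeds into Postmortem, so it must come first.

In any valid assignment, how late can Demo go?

Demo is available from 11am; downstream work caps Demo at 1pm.
Demo at 1pm is achievable: Triage=10am, Onboarding=1pm, Postmortem=2pm, Sync=2pm, Demo=1pm, Legal=10am.

1pm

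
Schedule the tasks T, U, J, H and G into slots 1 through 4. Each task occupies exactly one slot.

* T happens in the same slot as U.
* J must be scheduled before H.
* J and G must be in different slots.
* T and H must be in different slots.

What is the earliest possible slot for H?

Precedence pushes H to at least 2.
H at 2 is achievable: H in 2, J in 1, G in 2, U in 1, T in 1.

2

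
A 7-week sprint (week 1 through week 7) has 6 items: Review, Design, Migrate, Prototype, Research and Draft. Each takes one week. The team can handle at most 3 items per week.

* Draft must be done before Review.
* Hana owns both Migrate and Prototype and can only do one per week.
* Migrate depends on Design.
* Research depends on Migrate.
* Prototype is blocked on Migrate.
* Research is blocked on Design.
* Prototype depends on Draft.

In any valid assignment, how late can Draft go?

week 6

Downstream work caps Draft at week 6.
Draft at week 6 is achievable: Prototype in week 7, Design in week 1, Migrate in week 2, Draft in week 6, Research in week 3, Review in week 7.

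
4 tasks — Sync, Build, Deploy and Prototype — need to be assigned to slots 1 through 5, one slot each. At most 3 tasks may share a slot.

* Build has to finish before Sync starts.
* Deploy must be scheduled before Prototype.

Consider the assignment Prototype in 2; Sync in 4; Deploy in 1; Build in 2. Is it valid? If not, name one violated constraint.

Valid

At most 3 tasks may share a slot — holds.
Build has to finish before Sync starts — holds.
Deploy must be scheduled before Prototype — holds.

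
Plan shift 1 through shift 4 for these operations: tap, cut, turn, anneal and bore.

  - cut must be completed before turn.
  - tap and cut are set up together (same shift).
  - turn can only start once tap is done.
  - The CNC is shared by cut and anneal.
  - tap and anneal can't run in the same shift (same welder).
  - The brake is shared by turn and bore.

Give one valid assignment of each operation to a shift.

bore=shift 1; turn=shift 2; tap=shift 1; anneal=shift 2; cut=shift 1

Checking: cut(shift 1) before turn(shift 2); tap(shift 1) before turn(shift 2); tap(shift 1) != anneal(shift 2); cut(shift 1) != anneal(shift 2); turn(shift 2) != bore(shift 1); tap = cut = shift 1.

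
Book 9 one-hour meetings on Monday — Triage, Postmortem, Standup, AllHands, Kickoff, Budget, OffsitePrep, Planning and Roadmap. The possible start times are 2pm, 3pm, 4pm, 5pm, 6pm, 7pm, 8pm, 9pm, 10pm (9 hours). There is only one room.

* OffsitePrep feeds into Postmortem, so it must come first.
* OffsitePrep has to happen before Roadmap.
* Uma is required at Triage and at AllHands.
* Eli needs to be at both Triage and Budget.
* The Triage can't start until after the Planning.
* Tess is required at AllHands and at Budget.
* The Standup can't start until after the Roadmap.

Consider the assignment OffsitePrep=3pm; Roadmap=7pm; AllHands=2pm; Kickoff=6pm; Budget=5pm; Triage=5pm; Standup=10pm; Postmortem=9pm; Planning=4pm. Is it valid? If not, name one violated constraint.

Eli needs to be at both Triage and Budget — violated.
OffsitePrep feeds into Postmortem, so it must come first — holds.
The Triage can't start until after the Planning — holds.
There is only one room — violated.
The Standup can't start until after the Roadmap — holds.
Tess is required at AllHands and at Budget — holds.
Uma is required at Triage and at AllHands — holds.
OffsitePrep has to happen before Roadmap — holds.

No — it violates: There is only one room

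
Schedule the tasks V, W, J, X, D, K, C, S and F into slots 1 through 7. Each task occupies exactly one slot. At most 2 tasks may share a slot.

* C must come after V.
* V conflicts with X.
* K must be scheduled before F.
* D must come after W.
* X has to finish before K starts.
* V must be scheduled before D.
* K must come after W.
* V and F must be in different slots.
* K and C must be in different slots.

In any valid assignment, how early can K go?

2

Precedence pushes K to at least 2; downstream work caps K at 6.
K at 2 is achievable: V -> 2; J -> 4; S -> 5; F -> 4; K -> 2; D -> 3; X -> 1; W -> 1; C -> 3.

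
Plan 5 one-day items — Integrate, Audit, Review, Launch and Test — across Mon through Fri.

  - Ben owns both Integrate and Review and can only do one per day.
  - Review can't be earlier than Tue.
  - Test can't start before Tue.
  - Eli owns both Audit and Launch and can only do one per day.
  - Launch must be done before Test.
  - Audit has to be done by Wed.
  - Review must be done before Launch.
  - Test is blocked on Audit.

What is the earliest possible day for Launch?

Precedence pushes Launch to at least Wed; downstream work caps Launch at Thu.
Launch at Wed is achievable: Test -> Thu, Review -> Tue, Launch -> Wed, Audit -> Mon, Integrate -> Mon.

Wed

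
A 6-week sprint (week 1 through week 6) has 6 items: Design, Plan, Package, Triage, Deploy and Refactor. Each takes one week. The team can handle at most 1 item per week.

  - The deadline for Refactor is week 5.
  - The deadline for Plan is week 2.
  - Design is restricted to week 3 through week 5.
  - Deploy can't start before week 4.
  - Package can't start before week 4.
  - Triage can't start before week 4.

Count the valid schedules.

Splitting on Plan: it can be week 1 (6), week 2 (6). Listing each branch's schedules as (Design, Package, Triage, Deploy, Refactor) by week number:
Plan=week 1: (3,4,5,6,2) (3,4,6,5,2) (3,5,4,6,2) (3,5,6,4,2) (3,6,4,5,2) (3,6,5,4,2) — 6.
Plan=week 2: (3,4,5,6,1) (3,4,6,5,1) (3,5,4,6,1) (3,5,6,4,1) (3,6,4,5,1) (3,6,5,4,1) — 6.
Summing: 6 + 6 = 12.

12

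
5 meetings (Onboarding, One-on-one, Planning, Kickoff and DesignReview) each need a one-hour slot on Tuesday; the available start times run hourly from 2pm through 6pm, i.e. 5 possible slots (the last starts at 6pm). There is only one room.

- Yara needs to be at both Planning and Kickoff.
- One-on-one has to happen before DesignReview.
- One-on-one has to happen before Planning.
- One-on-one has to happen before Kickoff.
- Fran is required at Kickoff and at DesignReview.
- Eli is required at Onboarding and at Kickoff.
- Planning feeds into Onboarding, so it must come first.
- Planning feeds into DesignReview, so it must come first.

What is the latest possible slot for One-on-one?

2pm

Downstream work caps One-on-one at 4pm.
One-on-one at 2pm is achievable: Kickoff=6pm, DesignReview=4pm, One-on-one=2pm, Onboarding=5pm, Planning=3pm.
Nothing later works — the conflict and capacity constraints rule out every slot after 2pm.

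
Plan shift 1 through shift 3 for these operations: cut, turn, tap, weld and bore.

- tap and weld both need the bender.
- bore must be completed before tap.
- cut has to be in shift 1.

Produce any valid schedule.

tap in shift 2; turn in shift 1; bore in shift 1; cut in shift 1; weld in shift 1

Checking: bore(shift 1) before tap(shift 2); tap(shift 2) != weld(shift 1); cut=shift 1 in [shift 1,shift 1].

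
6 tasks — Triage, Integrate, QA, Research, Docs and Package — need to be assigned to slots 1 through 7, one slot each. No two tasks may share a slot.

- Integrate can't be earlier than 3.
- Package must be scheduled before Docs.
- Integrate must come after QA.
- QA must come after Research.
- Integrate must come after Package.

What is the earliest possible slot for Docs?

2

Precedence pushes Docs to at least 2.
Docs at 2 is achievable: Docs -> 2; Package -> 1; QA -> 4; Integrate -> 5; Triage -> 6; Research -> 3.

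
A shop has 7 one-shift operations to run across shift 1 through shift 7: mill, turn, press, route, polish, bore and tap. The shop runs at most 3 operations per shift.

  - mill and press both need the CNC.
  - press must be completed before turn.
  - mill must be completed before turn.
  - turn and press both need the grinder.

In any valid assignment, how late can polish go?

shift 7

polish at shift 7 is achievable: turn in shift 3; mill in shift 1; polish in shift 7; tap in shift 2; route in shift 1; bore in shift 1; press in shift 2.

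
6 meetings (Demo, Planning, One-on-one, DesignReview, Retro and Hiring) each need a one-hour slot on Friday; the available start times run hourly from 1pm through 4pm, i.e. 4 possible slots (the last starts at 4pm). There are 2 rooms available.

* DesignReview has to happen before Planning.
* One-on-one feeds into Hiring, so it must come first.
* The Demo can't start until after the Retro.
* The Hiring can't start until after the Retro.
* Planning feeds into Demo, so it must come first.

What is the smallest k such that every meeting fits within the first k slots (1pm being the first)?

The precedence chain requires at least 3 distinct slots.
With at most 2 per slot and 6 meetings, at least 3 slots are needed.
3 works (last occupied slot: 3pm): for example DesignReview=1pm; One-on-one=2pm; Retro=1pm; Hiring=3pm; Demo=3pm; Planning=2pm.

3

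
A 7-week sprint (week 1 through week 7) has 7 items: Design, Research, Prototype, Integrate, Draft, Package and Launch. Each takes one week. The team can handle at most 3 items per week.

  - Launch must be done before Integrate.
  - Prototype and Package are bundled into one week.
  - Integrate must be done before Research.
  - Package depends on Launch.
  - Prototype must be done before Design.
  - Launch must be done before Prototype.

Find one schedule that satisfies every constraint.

Package=week 2; Prototype=week 2; Design=week 3; Research=week 3; Integrate=week 2; Launch=week 1; Draft=week 1

Checking: Launch(week 1) before Prototype(week 2); Launch(week 1) before Integrate(week 2); Integrate(week 2) before Research(week 3); Prototype(week 2) before Design(week 3); Launch(week 1) before Package(week 2); Prototype = Package = week 2; max 3 per week (cap 3).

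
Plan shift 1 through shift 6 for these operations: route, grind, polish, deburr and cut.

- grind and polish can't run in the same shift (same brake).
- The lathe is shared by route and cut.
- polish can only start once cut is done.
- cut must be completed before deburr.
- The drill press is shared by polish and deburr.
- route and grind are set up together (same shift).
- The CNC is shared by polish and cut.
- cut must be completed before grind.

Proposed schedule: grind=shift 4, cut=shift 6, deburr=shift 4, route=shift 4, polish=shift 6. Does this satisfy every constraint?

Invalid. The CNC is shared by polish and cut.

route and grind are set up together (same shift) — holds.
cut must be completed before deburr — violated.
The lathe is shared by route and cut — holds.
The CNC is shared by polish and cut — violated.
cut must be completed before grind — violated.
grind and polish can't run in the same shift (same brake) — holds.
polish can only start once cut is done — violated.
The drill press is shared by polish and deburr — holds.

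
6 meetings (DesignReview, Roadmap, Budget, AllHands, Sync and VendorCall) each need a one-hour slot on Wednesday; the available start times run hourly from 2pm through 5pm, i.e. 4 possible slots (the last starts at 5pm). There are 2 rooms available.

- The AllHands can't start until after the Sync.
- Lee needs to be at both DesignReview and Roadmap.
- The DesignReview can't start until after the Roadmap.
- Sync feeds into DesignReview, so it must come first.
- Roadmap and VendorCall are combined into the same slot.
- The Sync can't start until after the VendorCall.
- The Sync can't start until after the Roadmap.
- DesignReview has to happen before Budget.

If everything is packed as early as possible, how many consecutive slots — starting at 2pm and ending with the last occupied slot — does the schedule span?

The precedence chain requires at least 4 distinct slots.
With at most 2 per slot and 6 meetings, at least 3 slots are needed.
4 works (last occupied slot: 5pm): for example DesignReview=4pm, VendorCall=2pm, Budget=5pm, Roadmap=2pm, Sync=3pm, AllHands=4pm.

4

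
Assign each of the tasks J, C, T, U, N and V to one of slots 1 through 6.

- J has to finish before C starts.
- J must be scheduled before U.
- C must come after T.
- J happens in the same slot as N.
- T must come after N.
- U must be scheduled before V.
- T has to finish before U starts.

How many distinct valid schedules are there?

48

Splitting on J: it can be 1 (35), 2 (11), 3 (2). Listing each branch's schedules as (C, T, U, N, V):
J=1: (3,2,3,1,4) (3,2,3,1,5) (3,2,3,1,6) (3,2,4,1,5) (3,2,4,1,6) (3,2,5,1,6) (4,2,3,1,4) (4,2,3,1,5) (4,2,3,1,6) (4,2,4,1,5) (4,2,4,1,6) (4,2,5,1,6) (4,3,4,1,5) (4,3,4,1,6) (4,3,5,1,6) (5,2,3,1,4) (5,2,3,1,5) (5,2,3,1,6) (5,2,4,1,5) (5,2,4,1,6) (5,2,5,1,6) (5,3,4,1,5) (5,3,4,1,6) (5,3,5,1,6) (5,4,5,1,6) (6,2,3,1,4) (6,2,3,1,5) (6,2,3,1,6) (6,2,4,1,5) (6,2,4,1,6) (6,2,5,1,6) (6,3,4,1,5) (6,3,4,1,6) (6,3,5,1,6) (6,4,5,1,6) — 35.
J=2: (4,3,4,2,5) (4,3,4,2,6) (4,3,5,2,6) (5,3,4,2,5) (5,3,4,2,6) (5,3,5,2,6) (5,4,5,2,6) (6,3,4,2,5) (6,3,4,2,6) (6,3,5,2,6) (6,4,5,2,6) — 11.
J=3: (5,4,5,3,6) (6,4,5,3,6) — 2.
Summing: 35 + 11 + 2 = 48.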